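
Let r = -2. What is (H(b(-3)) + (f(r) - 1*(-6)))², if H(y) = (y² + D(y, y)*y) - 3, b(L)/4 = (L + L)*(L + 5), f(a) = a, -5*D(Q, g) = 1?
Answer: 133934329/25 ≈ 5.3574e+6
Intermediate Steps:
D(Q, g) = -⅕ (D(Q, g) = -⅕*1 = -⅕)
b(L) = 8*L*(5 + L) (b(L) = 4*((L + L)*(L + 5)) = 4*((2*L)*(5 + L)) = 4*(2*L*(5 + L)) = 8*L*(5 + L))
H(y) = -3 + y² - y/5 (H(y) = (y² - y/5) - 3 = -3 + y² - y/5)
(H(b(-3)) + (f(r) - 1*(-6)))² = ((-3 + (8*(-3)*(5 - 3))² - 8*(-3)*(5 - 3)/5) + (-2 - 1*(-6)))² = ((-3 + (8*(-3)*2)² - 8*(-3)*2/5) + (-2 + 6))² = ((-3 + (-48)² - ⅕*(-48)) + 4)² = ((-3 + 2304 + 48/5) + 4)² = (11553/5 + 4)² = (11573/5)² = 133934329/25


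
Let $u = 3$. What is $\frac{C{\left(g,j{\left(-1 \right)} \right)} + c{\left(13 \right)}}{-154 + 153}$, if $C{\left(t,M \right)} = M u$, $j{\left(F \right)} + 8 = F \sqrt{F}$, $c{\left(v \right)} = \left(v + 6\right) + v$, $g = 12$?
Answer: $-8 + 3 i \approx -8.0 + 3.0 i$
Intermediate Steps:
$c{\left(v \right)} = 6 + 2 v$ ($c{\left(v \right)} = \left(6 + v\right) + v = 6 + 2 v$)
$j{\left(F \right)} = -8 + F^{\frac{3}{2}}$ ($j{\left(F \right)} = -8 + F \sqrt{F} = -8 + F^{\frac{3}{2}}$)
$C{\left(t,M \right)} = 3 M$ ($C{\left(t,M \right)} = M 3 = 3 M$)
$\frac{C{\left(g,j{\left(-1 \right)} \right)} + c{\left(13 \right)}}{-154 + 153} = \frac{3 \left(-8 + \left(-1\right)^{\frac{3}{2}}\right) + \left(6 + 2 \cdot 13\right)}{-154 + 153} = \frac{3 \left(-8 - i\right) + \left(6 + 26\right)}{-1} = \left(\left(-24 - 3 i\right) + 32\right) \left(-1\right) = \left(8 - 3 i\right) \left(-1\right) = -8 + 3 i$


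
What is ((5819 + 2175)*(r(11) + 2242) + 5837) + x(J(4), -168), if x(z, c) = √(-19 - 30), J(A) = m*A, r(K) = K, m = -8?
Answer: 18016319 + 7*I ≈ 1.8016e+7 + 7.0*I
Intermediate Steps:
J(A) = -8*A
x(z, c) = 7*I (x(z, c) = √(-49) = 7*I)
((5819 + 2175)*(r(11) + 2242) + 5837) + x(J(4), -168) = ((5819 + 2175)*(11 + 2242) + 5837) + 7*I = (7994*2253 + 5837) + 7*I = (18010482 + 5837) + 7*I = 18016319 + 7*I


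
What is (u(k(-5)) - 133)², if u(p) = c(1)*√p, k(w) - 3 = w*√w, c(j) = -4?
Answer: (133 + 4*√(3 - 5*I*√5))² ≈ 20609.0 - 2382.1*I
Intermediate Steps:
k(w) = 3 + w^(3/2) (k(w) = 3 + w*√w = 3 + w^(3/2))
u(p) = -4*√p
(u(k(-5)) - 133)² = (-4*√(3 + (-5)^(3/2)) - 133)² = (-4*√(3 - 5*I*√5) - 133)² = (-133 - 4*√(3 - 5*I*√5))²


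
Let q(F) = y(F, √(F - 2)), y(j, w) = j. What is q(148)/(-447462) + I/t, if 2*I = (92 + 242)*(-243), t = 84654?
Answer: -1009499123/2104413786 ≈ -0.47971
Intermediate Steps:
I = -40581 (I = ((92 + 242)*(-243))/2 = (334*(-243))/2 = (½)*(-81162) = -40581)
q(F) = F
q(148)/(-447462) + I/t = 148/(-447462) - 40581/84654 = 148*(-1/447462) - 40581*1/84654 = -74/223731 - 4509/9406 = -1009499123/2104413786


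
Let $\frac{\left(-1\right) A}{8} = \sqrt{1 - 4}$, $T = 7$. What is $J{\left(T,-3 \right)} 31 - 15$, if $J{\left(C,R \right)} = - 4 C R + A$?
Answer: $2589 - 248 i \sqrt{3} \approx 2589.0 - 429.55 i$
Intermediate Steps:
$A = - 8 i \sqrt{3}$ ($A = - 8 \sqrt{1 - 4} = - 8 \sqrt{-3} = - 8 i \sqrt{3} \approx - 13.856 i$)
$J{\left(C,R \right)} = - 8 i \sqrt{3} - 4 C R$ ($J{\left(C,R \right)} = - 4 C R - 8 i \sqrt{3} = - 8 i \sqrt{3} - 4 C R$)
$J{\left(T,-3 \right)} 31 - 15 = \left(- 8 i \sqrt{3} - 28 \left(-3\right)\right) 31 - 15 = \left(- 8 i \sqrt{3} + 84\right) 31 - 15 = \left(84 - 8 i \sqrt{3}\right) 31 - 15 = \left(2604 - 248 i \sqrt{3}\right) - 15 = 2589 - 248 i \sqrt{3}$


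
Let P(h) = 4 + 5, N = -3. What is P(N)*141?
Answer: 1269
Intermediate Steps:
P(h) = 9
P(N)*141 = 9*141 = 1269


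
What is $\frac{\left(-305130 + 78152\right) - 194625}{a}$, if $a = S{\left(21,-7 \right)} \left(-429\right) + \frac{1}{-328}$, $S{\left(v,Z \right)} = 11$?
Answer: $\frac{19755112}{221119} \approx 89.342$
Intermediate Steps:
$a = - \frac{1547833}{328}$ ($a = 11 \left(-429\right) + \frac{1}{-328} = -4719 - \frac{1}{328} = - \frac{1547833}{328} \approx -4719.0$)
$\frac{\left(-305130 + 78152\right) - 194625}{a} = \frac{\left(-305130 + 78152\right) - 194625}{- \frac{1547833}{328}} = \left(-226978 - 194625\right) \left(- \frac{328}{1547833}\right) = \left(-421603\right) \left(- \frac{328}{1547833}\right) = \frac{19755112}{221119}$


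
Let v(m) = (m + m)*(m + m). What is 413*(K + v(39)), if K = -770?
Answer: 2194682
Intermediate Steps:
v(m) = 4*m**2 (v(m) = (2*m)*(2*m) = 4*m**2)
413*(K + v(39)) = 413*(-770 + 4*39**2) = 413*(-770 + 4*1521) = 413*(-770 + 6084) = 413*5314 = 2194682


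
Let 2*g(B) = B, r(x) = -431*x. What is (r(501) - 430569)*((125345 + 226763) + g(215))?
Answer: -227707320750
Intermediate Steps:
g(B) = B/2
(r(501) - 430569)*((125345 + 226763) + g(215)) = (-431*501 - 430569)*((125345 + 226763) + (½)*215) = (-215931 - 430569)*(352108 + 215/2) = -646500*704431/2 = -227707320750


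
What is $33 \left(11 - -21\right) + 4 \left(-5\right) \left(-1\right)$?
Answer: $1076$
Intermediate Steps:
$33 \left(11 - -21\right) + 4 \left(-5\right) \left(-1\right) = 33 \left(11 + 21\right) - -20 = 33 \cdot 32 + 20 = 1056 + 20 = 1076$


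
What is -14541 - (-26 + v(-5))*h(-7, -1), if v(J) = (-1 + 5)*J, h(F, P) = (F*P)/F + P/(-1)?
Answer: -14541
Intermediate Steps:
h(F, P) = 0 (h(F, P) = P + P*(-1) = P - P = 0)
v(J) = 4*J
-14541 - (-26 + v(-5))*h(-7, -1) = -14541 - (-26 + 4*(-5))*0 = -14541 - (-26 - 20)*0 = -14541 - (-46)*0 = -14541 - 1*0 = -14541 + 0 = -14541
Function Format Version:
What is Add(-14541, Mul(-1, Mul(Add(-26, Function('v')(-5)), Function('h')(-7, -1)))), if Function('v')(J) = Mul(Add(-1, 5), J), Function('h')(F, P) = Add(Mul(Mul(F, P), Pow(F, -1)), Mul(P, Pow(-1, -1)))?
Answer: -14541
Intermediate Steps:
Function('h')(F, P) = 0 (Function('h')(F, P) = Add(P, Mul(P, -1)) = Add(P, Mul(-1, P)) = 0)
Function('v')(J) = Mul(4, J)
Add(-14541, Mul(-1, Mul(Add(-26, Function('v')(-5)), Function('h')(-7, -1)))) = Add(-14541, Mul(-1, Mul(Add(-26, Mul(4, -5)), 0))) = Add(-14541, Mul(-1, Mul(Add(-26, -20), 0))) = Add(-14541, Mul(-1, Mul(-46, 0))) = Add(-14541, Mul(-1, 0)) = Add(-14541, 0) = -14541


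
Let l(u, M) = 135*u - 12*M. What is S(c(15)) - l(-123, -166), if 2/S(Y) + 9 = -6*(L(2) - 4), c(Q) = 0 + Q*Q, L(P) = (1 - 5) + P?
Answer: 394553/27 ≈ 14613.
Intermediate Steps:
l(u, M) = -12*M + 135*u
L(P) = -4 + P
c(Q) = Q² (c(Q) = 0 + Q² = Q²)
S(Y) = 2/27 (S(Y) = 2/(-9 - 6*((-4 + 2) - 4)) = 2/(-9 - 6*(-2 - 4)) = 2/(-9 - 6*(-6)) = 2/(-9 + 36) = 2/27)
S(c(15)) - l(-123, -166) = 2/27 - (-12*(-166) + 135*(-123)) = 2/27 - (1992 - 16605) = 2/27 - 1*(-14613) = 2/27 + 14613 = 394553/27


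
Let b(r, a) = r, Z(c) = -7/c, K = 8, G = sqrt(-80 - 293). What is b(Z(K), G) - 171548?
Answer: -1372391/8 ≈ -1.7155e+5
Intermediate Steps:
G = I*sqrt(373) (G = sqrt(-373) = I*sqrt(373) ≈ 19.313*I)
b(Z(K), G) - 171548 = -7/8 - 171548 = -1372391/8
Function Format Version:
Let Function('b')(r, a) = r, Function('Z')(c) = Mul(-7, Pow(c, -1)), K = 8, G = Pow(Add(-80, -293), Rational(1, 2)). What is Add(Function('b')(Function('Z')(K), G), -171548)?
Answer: Rational(-1372391, 8) ≈ -1.7155e+5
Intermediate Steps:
G = Mul(I, Pow(373, Rational(1, 2))) (G = Pow(-373, Rational(1, 2)) = Mul(I, Pow(373, Rational(1, 2))) ≈ Mul(19.313, I))
Add(Function('b')(Function('Z')(K), G), -171548) = Add(Mul(-7, Pow(8, -1)), -171548) = Add(Mul(-7, Rational(1, 8)), -171548) = Add(Rational(-7, 8), -171548) = Rational(-1372391, 8)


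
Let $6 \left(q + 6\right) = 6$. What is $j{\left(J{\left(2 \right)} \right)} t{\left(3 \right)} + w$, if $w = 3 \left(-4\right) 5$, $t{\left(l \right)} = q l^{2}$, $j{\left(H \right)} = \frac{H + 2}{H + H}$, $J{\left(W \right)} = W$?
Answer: $-105$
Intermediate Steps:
$q = -5$ ($q = -6 + \frac{1}{6} \cdot 6 = -6 + 1 = -5$)
$j{\left(H \right)} = \frac{2 + H}{2 H}$
$t{\left(l \right)} = - 5 l^{2}$
$w = -60$ ($w = \left(-12\right) 5 = -60$)
$j{\left(J{\left(2 \right)} \right)} t{\left(3 \right)} + w = \frac{2 + 2}{2 \cdot 2} \left(- 5 \cdot 3^{2}\right) - 60 = \frac{1}{2} \cdot \frac{1}{2} \cdot 4 \left(\left(-5\right) 9\right) - 60 = 1 \left(-45\right) - 60 = -45 - 60 = -105$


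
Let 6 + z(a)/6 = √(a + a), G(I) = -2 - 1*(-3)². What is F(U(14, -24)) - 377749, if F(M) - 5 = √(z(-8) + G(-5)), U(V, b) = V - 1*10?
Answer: -377744 + √(-47 + 24*I) ≈ -3.7774e+5 + 7.063*I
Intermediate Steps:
U(V, b) = -10 + V (U(V, b) = V - 10 = -10 + V)
G(I) = -11 (G(I) = -2 - 1*9 = -2 - 9 = -11)
z(a) = -36 + 6*√2*√a (z(a) = -36 + 6*√(a + a) = -36 + 6*√(2*a) = -36 + 6*(√2*√a) = -36 + 6*√2*√a)
F(M) = 5 + √(-47 + 24*I) (F(M) = 5 + √((-36 + 6*√2*√(-8)) - 11) = 5 + √((-36 + 6*√2*(2*I*√2)) - 11) = 5 + √((-36 + 24*I) - 11) = 5 + √(-47 + 24*I))
F(U(14, -24)) - 377749 = (5 + √(-47 + 24*I)) - 377749 = -377744 + √(-47 + 24*I)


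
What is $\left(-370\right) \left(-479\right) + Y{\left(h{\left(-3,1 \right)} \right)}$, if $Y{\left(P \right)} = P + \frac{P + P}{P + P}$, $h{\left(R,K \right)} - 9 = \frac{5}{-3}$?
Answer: $\frac{531715}{3} \approx 1.7724 \cdot 10^{5}$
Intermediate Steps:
$h{\left(R,K \right)} = \frac{22}{3}$ ($h{\left(R,K \right)} = 9 + \frac{5}{-3} = 9 + 5 \left(- \frac{1}{3}\right) = 9 - \frac{5}{3} = \frac{22}{3}$)
$Y{\left(P \right)} = 1 + P$ ($Y{\left(P \right)} = P + \frac{2 P}{2 P} = P + 2 P \frac{1}{2 P} = P + 1 = 1 + P$)
$\left(-370\right) \left(-479\right) + Y{\left(h{\left(-3,1 \right)} \right)} = \left(-370\right) \left(-479\right) + \left(1 + \frac{22}{3}\right) = 177230 + \frac{25}{3} = \frac{531715}{3}$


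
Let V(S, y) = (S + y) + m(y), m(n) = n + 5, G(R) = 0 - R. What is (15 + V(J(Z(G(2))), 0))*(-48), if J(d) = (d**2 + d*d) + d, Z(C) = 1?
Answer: -1104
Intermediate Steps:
G(R) = -R
m(n) = 5 + n
J(d) = d + 2*d**2 (J(d) = (d**2 + d**2) + d = 2*d**2 + d = d + 2*d**2)
V(S, y) = 5 + S + 2*y (V(S, y) = (S + y) + (5 + y) = 5 + S + 2*y)
(15 + V(J(Z(G(2))), 0))*(-48) = (15 + (5 + 1*(1 + 2*1) + 2*0))*(-48) = (15 + (5 + 1*(1 + 2) + 0))*(-48) = (15 + (5 + 1*3 + 0))*(-48) = (15 + (5 + 3 + 0))*(-48) = (15 + 8)*(-48) = 23*(-48) = -1104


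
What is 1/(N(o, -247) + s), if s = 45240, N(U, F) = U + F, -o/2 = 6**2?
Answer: 1/44921 ≈ 2.2261e-5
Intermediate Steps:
o = -72 (o = -2*6**2 = -2*36 = -72)
N(U, F) = F + U
1/(N(o, -247) + s) = 1/((-247 - 72) + 45240) = 1/(-319 + 45240) = 1/44921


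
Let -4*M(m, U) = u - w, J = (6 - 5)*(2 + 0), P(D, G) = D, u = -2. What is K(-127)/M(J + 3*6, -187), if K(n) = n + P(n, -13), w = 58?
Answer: -254/15 ≈ -16.933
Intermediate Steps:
J = 2 (J = 1*2 = 2)
M(m, U) = 15 (M(m, U) = -(-2 - 1*58)/4 = -(-2 - 58)/4 = -1/4*(-60) = 15)
K(n) = 2*n (K(n) = n + n = 2*n)
K(-127)/M(J + 3*6, -187) = (2*(-127))/15 = -254*1/15 = -254/15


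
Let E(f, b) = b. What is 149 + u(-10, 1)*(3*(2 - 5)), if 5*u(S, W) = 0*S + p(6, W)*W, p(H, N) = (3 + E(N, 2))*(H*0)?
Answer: 149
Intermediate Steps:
p(H, N) = 0 (p(H, N) = (3 + 2)*(H*0) = 5*0 = 0)
u(S, W) = 0 (u(S, W) = (0*S + 0*W)/5 = (0 + 0)/5 = (1/5)*0 = 0)
149 + u(-10, 1)*(3*(2 - 5)) = 149 + 0*(3*(2 - 5)) = 149 + 0*(3*(-3)) = 149 + 0*(-9) = 149 + 0 = 149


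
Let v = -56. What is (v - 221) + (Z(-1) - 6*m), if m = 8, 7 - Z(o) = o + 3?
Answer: -320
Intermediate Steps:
Z(o) = 4 - o (Z(o) = 7 - (o + 3) = 7 - (3 + o) = 7 + (-3 - o) = 4 - o)
(v - 221) + (Z(-1) - 6*m) = (-56 - 221) + ((4 - 1*(-1)) - 6*8) = -277 + ((4 + 1) - 48) = -277 + (5 - 48) = -277 - 43 = -320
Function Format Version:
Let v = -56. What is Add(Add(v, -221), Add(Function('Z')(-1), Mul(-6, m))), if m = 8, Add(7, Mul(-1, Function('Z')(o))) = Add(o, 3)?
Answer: -320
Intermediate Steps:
Function('Z')(o) = Add(4, Mul(-1, o)) (Function('Z')(o) = Add(7, Mul(-1, Add(o, 3))) = Add(7, Mul(-1, Add(3, o))) = Add(7, Add(-3, Mul(-1, o))) = Add(4, Mul(-1, o)))
Add(Add(v, -221), Add(Function('Z')(-1), Mul(-6, m))) = Add(Add(-56, -221), Add(Add(4, Mul(-1, -1)), Mul(-6, 8))) = Add(-277, Add(Add(4, 1), -48)) = Add(-277, Add(5, -48)) = Add(-277, -43) = -320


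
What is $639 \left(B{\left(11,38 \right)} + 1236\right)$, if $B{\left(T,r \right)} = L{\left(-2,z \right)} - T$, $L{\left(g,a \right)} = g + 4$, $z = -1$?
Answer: $784053$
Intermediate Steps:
$L{\left(g,a \right)} = 4 + g$
$B{\left(T,r \right)} = 2 - T$ ($B{\left(T,r \right)} = \left(4 - 2\right) - T = 2 - T$)
$639 \left(B{\left(11,38 \right)} + 1236\right) = 639 \left(\left(2 - 11\right) + 1236\right) = 639 \left(-9 + 1236\right) = 639 \cdot 1227 = 784053$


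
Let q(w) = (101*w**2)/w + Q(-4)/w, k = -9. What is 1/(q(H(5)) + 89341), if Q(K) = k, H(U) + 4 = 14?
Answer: 10/903501 ≈ 1.1068e-5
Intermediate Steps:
H(U) = 10 (H(U) = -4 + 14 = 10)
Q(K) = -9
q(w) = -9/w + 101*w (q(w) = (101*w**2)/w - 9/w = 101*w - 9/w = -9/w + 101*w)
1/(q(H(5)) + 89341) = 1/((-9/10 + 101*10) + 89341) = 1/((-9*1/10 + 1010) + 89341) = 1/((-9/10 + 1010) + 89341) = 1/(10091/10 + 89341) = 1/(903501/10) = 10/903501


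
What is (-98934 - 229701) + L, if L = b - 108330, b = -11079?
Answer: -448044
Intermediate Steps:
L = -119409 (L = -11079 - 108330 = -119409)
(-98934 - 229701) + L = (-98934 - 229701) - 119409 = -328635 - 119409 = -448044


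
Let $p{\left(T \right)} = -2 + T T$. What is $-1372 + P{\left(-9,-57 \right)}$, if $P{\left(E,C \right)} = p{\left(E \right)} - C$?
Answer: $-1236$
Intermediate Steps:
$p{\left(T \right)} = -2 + T^{2}$
$P{\left(E,C \right)} = -2 + E^{2} - C$ ($P{\left(E,C \right)} = \left(-2 + E^{2}\right) - C = -2 + E^{2} - C$)
$-1372 + P{\left(-9,-57 \right)} = -1372 - \left(-55 - 81\right) = -1372 + \left(-2 + 81 + 57\right) = -1372 + 136 = -1236$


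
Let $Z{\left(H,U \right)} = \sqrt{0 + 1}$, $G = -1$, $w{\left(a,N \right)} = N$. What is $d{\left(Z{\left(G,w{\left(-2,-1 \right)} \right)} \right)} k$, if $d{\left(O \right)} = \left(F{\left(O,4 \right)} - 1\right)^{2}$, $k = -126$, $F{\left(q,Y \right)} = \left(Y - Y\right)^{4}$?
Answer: $-126$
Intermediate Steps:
$Z{\left(H,U \right)} = 1$ ($Z{\left(H,U \right)} = \sqrt{1} = 1$)
$F{\left(q,Y \right)} = 0$ ($F{\left(q,Y \right)} = 0^{4} = 0$)
$d{\left(O \right)} = 1$ ($d{\left(O \right)} = \left(0 - 1\right)^{2} = \left(-1\right)^{2} = 1$)
$d{\left(Z{\left(G,w{\left(-2,-1 \right)} \right)} \right)} k = 1 \left(-126\right) = -126$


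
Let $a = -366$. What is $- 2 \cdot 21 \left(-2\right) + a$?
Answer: $-282$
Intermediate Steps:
$- 2 \cdot 21 \left(-2\right) + a = - 2 \cdot 21 \left(-2\right) - 366 = \left(-2\right) \left(-42\right) - 366 = 84 - 366 = -282$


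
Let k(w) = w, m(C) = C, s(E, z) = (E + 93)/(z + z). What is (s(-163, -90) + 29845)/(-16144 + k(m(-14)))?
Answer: -537217/290844 ≈ -1.8471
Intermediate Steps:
s(E, z) = (93 + E)/(2*z) (s(E, z) = (93 + E)/((2*z)) = (93 + E)*(1/(2*z)) = (93 + E)/(2*z))
(s(-163, -90) + 29845)/(-16144 + k(m(-14))) = ((½)*(93 - 163)/(-90) + 29845)/(-16144 - 14) = ((½)*(-1/90)*(-70) + 29845)/(-16158) = (7/18 + 29845)*(-1/16158) = (537217/18)*(-1/16158) = -537217/290844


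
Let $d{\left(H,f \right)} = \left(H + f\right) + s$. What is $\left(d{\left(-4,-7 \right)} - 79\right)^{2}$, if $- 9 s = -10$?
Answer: $\frac{640000}{81} \approx 7901.2$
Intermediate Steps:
$s = \frac{10}{9}$ ($s = \left(- \frac{1}{9}\right) \left(-10\right) = \frac{10}{9} \approx 1.1111$)
$d{\left(H,f \right)} = \frac{10}{9} + H + f$ ($d{\left(H,f \right)} = \left(H + f\right) + \frac{10}{9} = \frac{10}{9} + H + f$)
$\left(d{\left(-4,-7 \right)} - 79\right)^{2} = \left(\left(\frac{10}{9} - 4 - 7\right) - 79\right)^{2} = \left(- \frac{89}{9} - 79\right)^{2} = \left(- \frac{800}{9}\right)^{2} = \frac{640000}{81}$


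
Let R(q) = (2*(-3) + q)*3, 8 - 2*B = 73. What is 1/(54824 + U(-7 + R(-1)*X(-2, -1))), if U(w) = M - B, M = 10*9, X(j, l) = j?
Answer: 2/109893 ≈ 1.8200e-5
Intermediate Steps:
B = -65/2 (B = 4 - ½*73 = 4 - 73/2 = -65/2 ≈ -32.500)
M = 90
R(q) = -18 + 3*q (R(q) = (-6 + q)*3 = -18 + 3*q)
U(w) = 245/2 (U(w) = 90 - 1*(-65/2) = 90 + 65/2 = 245/2)
1/(54824 + U(-7 + R(-1)*X(-2, -1))) = 1/(54824 + 245/2) = 1/(109893/2) = 2/109893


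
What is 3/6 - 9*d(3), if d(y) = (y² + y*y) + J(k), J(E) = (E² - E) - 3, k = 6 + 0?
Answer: -809/2 ≈ -404.50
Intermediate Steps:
k = 6
J(E) = -3 + E² - E
d(y) = 27 + 2*y² (d(y) = (y² + y*y) + (-3 + 6² - 1*6) = (y² + y²) + (-3 + 36 - 6) = 2*y² + 27 = 27 + 2*y²)
3/6 - 9*d(3) = 3/6 - 9*(27 + 2*3²) = 3*(⅙) - 9*(27 + 2*9) = ½ - 9*(27 + 18) = ½ - 9*45 = ½ - 405 = -809/2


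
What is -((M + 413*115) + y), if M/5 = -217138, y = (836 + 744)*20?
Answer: 1006595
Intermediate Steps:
y = 31600 (y = 1580*20 = 31600)
M = -1085690 (M = 5*(-217138) = -1085690)
-((M + 413*115) + y) = -((-1085690 + 413*115) + 31600) = -((-1085690 + 47495) + 31600) = -(-1038195 + 31600) = -1*(-1006595) = 1006595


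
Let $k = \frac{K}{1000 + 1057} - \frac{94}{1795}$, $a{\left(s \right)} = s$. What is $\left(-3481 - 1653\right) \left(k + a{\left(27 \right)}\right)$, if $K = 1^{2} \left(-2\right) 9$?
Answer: $- \frac{30038984774}{217195} \approx -1.383 \cdot 10^{5}$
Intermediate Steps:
$K = -18$ ($K = 1 \left(-2\right) 9 = \left(-2\right) 9 = -18$)
$k = - \frac{225668}{3692315}$ ($k = - \frac{18}{1000 + 1057} - \frac{94}{1795} = - \frac{18}{2057} - \frac{94}{1795} = - \frac{225668}{3692315} \approx -0.061118$)
$\left(-3481 - 1653\right) \left(k + a{\left(27 \right)}\right) = \left(-3481 - 1653\right) \left(- \frac{225668}{3692315} + 27\right) = \left(-5134\right) \frac{99466837}{3692315} = - \frac{30038984774}{217195}$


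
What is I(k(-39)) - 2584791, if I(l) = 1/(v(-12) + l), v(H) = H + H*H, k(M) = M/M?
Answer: -343777202/133 ≈ -2.5848e+6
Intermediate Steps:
k(M) = 1
v(H) = H + H**2
I(l) = 1/(132 + l) (I(l) = 1/(-12*(1 - 12) + l) = 1/(-12*(-11) + l) = 1/(132 + l))
I(k(-39)) - 2584791 = 1/(132 + 1) - 2584791 = 1/133 - 2584791 = -343777202/133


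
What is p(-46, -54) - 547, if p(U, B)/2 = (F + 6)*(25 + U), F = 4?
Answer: -967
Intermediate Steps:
p(U, B) = 500 + 20*U (p(U, B) = 2*((4 + 6)*(25 + U)) = 2*(10*(25 + U)) = 2*(250 + 10*U) = 500 + 20*U)
p(-46, -54) - 547 = (500 + 20*(-46)) - 547 = (500 - 920) - 547 = -420 - 547 = -967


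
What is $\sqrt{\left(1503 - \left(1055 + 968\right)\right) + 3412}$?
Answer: $2 \sqrt{723} \approx 53.777$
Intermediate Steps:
$\sqrt{\left(1503 - \left(1055 + 968\right)\right) + 3412} = \sqrt{\left(1503 - 2023\right) + 3412} = \sqrt{-520 + 3412} = \sqrt{2892} = 2 \sqrt{723}$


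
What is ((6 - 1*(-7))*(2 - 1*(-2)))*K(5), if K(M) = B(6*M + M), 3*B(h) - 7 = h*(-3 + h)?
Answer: 58604/3 ≈ 19535.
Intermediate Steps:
B(h) = 7/3 + h*(-3 + h)/3 (B(h) = 7/3 + (h*(-3 + h))/3 = 7/3 + h*(-3 + h)/3)
K(M) = 7/3 - 7*M + 49*M**2/3 (K(M) = 7/3 - (6*M + M) + (6*M + M)**2/3 = 7/3 - 7*M + (7*M)**2/3 = 7/3 - 7*M + (49*M**2)/3 = 7/3 - 7*M + 49*M**2/3)
((6 - 1*(-7))*(2 - 1*(-2)))*K(5) = ((6 - 1*(-7))*(2 - 1*(-2)))*(7/3 - 7*5 + (49/3)*5**2) = ((6 + 7)*(2 + 2))*(7/3 - 35 + (49/3)*25) = (13*4)*(7/3 - 35 + 1225/3) = 52*(1127/3) = 58604/3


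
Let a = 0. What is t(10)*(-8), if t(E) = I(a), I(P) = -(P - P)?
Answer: 0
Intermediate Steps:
I(P) = 0 (I(P) = -1*0 = 0)
t(E) = 0
t(10)*(-8) = 0*(-8) = 0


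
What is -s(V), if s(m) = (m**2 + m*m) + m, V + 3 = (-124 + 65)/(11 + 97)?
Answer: -126007/5832 ≈ -21.606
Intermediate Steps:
V = -383/108 (V = -3 + (-124 + 65)/(11 + 97) = -3 - 59/108 = -383/108 ≈ -3.5463)
s(m) = m + 2*m**2 (s(m) = (m**2 + m**2) + m = 2*m**2 + m = m + 2*m**2)
-s(V) = -(-383)*(1 + 2*(-383/108))/108 = -(-383)*(1 - 383/54)/108 = -(-383)*(-329)/(108*54) = -1*126007/5832 = -126007/5832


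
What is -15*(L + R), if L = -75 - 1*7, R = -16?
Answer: 1470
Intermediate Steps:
L = -82 (L = -75 - 7 = -82)
-15*(L + R) = -15*(-82 - 16) = -15*(-98) = 1470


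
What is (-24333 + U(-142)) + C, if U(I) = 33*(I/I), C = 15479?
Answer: -8821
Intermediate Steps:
U(I) = 33 (U(I) = 33*1 = 33)
(-24333 + U(-142)) + C = (-24333 + 33) + 15479 = -24300 + 15479 = -8821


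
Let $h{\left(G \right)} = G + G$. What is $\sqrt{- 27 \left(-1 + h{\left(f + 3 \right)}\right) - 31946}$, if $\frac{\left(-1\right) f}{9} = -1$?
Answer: $i \sqrt{32567} \approx 180.46 i$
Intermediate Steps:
$f = 9$ ($f = \left(-9\right) \left(-1\right) = 9$)
$h{\left(G \right)} = 2 G$
$\sqrt{- 27 \left(-1 + h{\left(f + 3 \right)}\right) - 31946} = \sqrt{- 27 \left(-1 + 2 \left(9 + 3\right)\right) - 31946} = \sqrt{- 27 \left(-1 + 2 \cdot 12\right) - 31946} = \sqrt{- 27 \left(-1 + 24\right) - 31946} = \sqrt{\left(-27\right) 23 - 31946} = \sqrt{-621 - 31946} = \sqrt{-32567} = i \sqrt{32567}$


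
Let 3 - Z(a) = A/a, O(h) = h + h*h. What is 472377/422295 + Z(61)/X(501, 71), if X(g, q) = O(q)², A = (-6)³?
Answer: 83667705050897/74797133641920 ≈ 1.1186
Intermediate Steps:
O(h) = h + h²
A = -216
Z(a) = 3 + 216/a (Z(a) = 3 - (-216)/a = 3 + 216/a)
X(g, q) = q²*(1 + q)² (X(g, q) = (q*(1 + q))² = q²*(1 + q)²)
472377/422295 + Z(61)/X(501, 71) = 472377/422295 + (3 + 216/61)/((71²*(1 + 71)²)) = 472377*(1/422295) + (3 + 216*(1/61))/((5041*72²)) = 157459/140765 + (3 + 216/61)/((5041*5184)) = 157459/140765 + (399/61)/26132544 = 157459/140765 + (399/61)*(1/26132544) = 157459/140765 + 133/531361728 = 83667705050897/74797133641920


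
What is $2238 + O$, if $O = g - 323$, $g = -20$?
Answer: $1895$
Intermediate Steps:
$O = -343$ ($O = -20 - 323 = -343$)
$2238 + O = 2238 - 343 = 1895$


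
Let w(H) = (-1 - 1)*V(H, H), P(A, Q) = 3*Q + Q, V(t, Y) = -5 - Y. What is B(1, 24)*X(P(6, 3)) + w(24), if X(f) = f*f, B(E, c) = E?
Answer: 202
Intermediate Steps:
P(A, Q) = 4*Q
X(f) = f²
w(H) = 10 + 2*H (w(H) = (-1 - 1)*(-5 - H) = -2*(-5 - H) = 10 + 2*H)
B(1, 24)*X(P(6, 3)) + w(24) = 1*(4*3)² + (10 + 2*24) = 1*12² + (10 + 48) = 1*144 + 58 = 144 + 58 = 202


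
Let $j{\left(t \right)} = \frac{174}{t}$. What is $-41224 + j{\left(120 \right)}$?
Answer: $- \frac{824451}{20} \approx -41223.0$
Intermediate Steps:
$-41224 + j{\left(120 \right)} = -41224 + \frac{174}{120} = -41224 + 174 \cdot \frac{1}{120} = -41224 + \frac{29}{20} = - \frac{824451}{20}$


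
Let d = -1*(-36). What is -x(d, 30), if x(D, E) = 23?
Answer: -23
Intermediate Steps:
d = 36
-x(d, 30) = -1*23 = -23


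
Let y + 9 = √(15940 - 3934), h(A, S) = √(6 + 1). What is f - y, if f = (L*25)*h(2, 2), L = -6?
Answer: 9 - 150*√7 - 3*√1334 ≈ -497.43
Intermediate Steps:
h(A, S) = √7
f = -150*√7 (f = (-6*25)*√7 = -150*√7 ≈ -396.86)
y = -9 + 3*√1334 (y = -9 + √(15940 - 3934) = -9 + √12006 = -9 + 3*√1334 ≈ 100.57)
f - y = -150*√7 - (-9 + 3*√1334) = -150*√7 + (9 - 3*√1334) = 9 - 150*√7 - 3*√1334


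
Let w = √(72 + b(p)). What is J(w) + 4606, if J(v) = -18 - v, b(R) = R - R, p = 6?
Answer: 4588 - 6*√2 ≈ 4579.5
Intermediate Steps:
b(R) = 0
w = 6*√2 (w = √(72 + 0) = √72 = 6*√2 ≈ 8.4853)
J(w) + 4606 = (-18 - 6*√2) + 4606 = 4588 - 6*√2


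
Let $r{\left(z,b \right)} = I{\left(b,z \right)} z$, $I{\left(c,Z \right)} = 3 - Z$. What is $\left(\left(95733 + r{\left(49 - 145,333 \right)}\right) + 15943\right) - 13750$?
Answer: $88422$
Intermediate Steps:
$r{\left(z,b \right)} = z \left(3 - z\right)$ ($r{\left(z,b \right)} = \left(3 - z\right) z = z \left(3 - z\right)$)
$\left(\left(95733 + r{\left(49 - 145,333 \right)}\right) + 15943\right) - 13750 = \left(\left(95733 + \left(49 - 145\right) \left(3 - \left(49 - 145\right)\right)\right) + 15943\right) - 13750 = \left(\left(95733 - 96 \left(3 - -96\right)\right) + 15943\right) - 13750 = \left(\left(95733 - 96 \left(3 + 96\right)\right) + 15943\right) - 13750 = \left(\left(95733 - 9504\right) + 15943\right) - 13750 = \left(86229 + 15943\right) - 13750 = 102172 - 13750 = 88422$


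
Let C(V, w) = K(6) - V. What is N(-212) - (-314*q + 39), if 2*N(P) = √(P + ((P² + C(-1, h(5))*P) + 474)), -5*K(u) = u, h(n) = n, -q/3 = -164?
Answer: 154449 + 3*√125690/10 ≈ 1.5456e+5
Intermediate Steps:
q = 492 (q = -3*(-164) = 492)
K(u) = -u/5
C(V, w) = -6/5 - V (C(V, w) = -⅕*6 - V = -6/5 - V)
N(P) = √(474 + P² + 4*P/5)/2 (N(P) = √(P + ((P² + (-6/5 - 1*(-1))*P) + 474))/2 = √(P + ((P² + (-6/5 + 1)*P) + 474))/2 = √(P + ((P² - P/5) + 474))/2 = √(P + (474 + P² - P/5))/2 = √(474 + P² + 4*P/5)/2)
N(-212) - (-314*q + 39) = √(11850 + 20*(-212) + 25*(-212)²)/10 - (-314*492 + 39) = √(11850 - 4240 + 25*44944)/10 - (-154488 + 39) = √(11850 - 4240 + 1123600)/10 - 1*(-154449) = √1131210/10 + 154449 = (3*√125690)/10 + 154449 = 3*√125690/10 + 154449 = 154449 + 3*√125690/10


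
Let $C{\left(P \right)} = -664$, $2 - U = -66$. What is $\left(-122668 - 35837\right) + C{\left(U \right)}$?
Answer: $-159169$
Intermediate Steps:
$U = 68$ ($U = 2 - -66 = 2 + 66 = 68$)
$\left(-122668 - 35837\right) + C{\left(U \right)} = \left(-122668 - 35837\right) - 664 = -158505 - 664 = -159169$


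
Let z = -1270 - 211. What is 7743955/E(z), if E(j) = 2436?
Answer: 7743955/2436 ≈ 3179.0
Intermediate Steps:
z = -1481
7743955/E(z) = 7743955/2436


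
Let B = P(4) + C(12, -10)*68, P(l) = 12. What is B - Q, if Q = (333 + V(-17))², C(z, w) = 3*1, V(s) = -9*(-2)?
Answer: -122985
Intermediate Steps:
V(s) = 18
C(z, w) = 3
Q = 123201 (Q = (333 + 18)² = 351² = 123201)
B = 216 (B = 12 + 3*68 = 12 + 204 = 216)
B - Q = 216 - 1*123201 = 216 - 123201 = -122985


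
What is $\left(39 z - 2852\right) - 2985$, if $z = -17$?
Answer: $-6500$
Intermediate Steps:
$\left(39 z - 2852\right) - 2985 = \left(39 \left(-17\right) - 2852\right) - 2985 = \left(-663 - 2852\right) - 2985 = -3515 - 2985 = -6500$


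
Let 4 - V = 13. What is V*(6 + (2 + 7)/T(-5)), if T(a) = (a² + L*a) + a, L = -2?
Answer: -567/10 ≈ -56.700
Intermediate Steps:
V = -9 (V = 4 - 1*13 = 4 - 13 = -9)
T(a) = a² - a (T(a) = (a² - 2*a) + a = a² - a)
V*(6 + (2 + 7)/T(-5)) = -9*(6 + (2 + 7)/((-5*(-1 - 5)))) = -9*(6 + 9/((-5*(-6)))) = -9*(6 + 9/30) = -9*(6 + 9*(1/30)) = -9*(6 + 3/10) = -9*63/10 = -567/10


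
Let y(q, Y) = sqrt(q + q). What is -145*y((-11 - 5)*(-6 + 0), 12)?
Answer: -1160*sqrt(3) ≈ -2009.2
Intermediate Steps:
y(q, Y) = sqrt(2)*sqrt(q) (y(q, Y) = sqrt(2*q) = sqrt(2)*sqrt(q))
-145*y((-11 - 5)*(-6 + 0), 12) = -145*sqrt(2)*sqrt((-11 - 5)*(-6 + 0)) = -145*sqrt(2)*sqrt(-16*(-6)) = -145*sqrt(2)*sqrt(96) = -145*sqrt(2)*4*sqrt(6) = -1160*sqrt(3)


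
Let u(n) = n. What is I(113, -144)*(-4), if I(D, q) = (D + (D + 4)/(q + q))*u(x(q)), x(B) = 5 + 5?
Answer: -18015/4 ≈ -4503.8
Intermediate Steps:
x(B) = 10
I(D, q) = 10*D + 5*(4 + D)/q (I(D, q) = (D + (D + 4)/(q + q))*10 = (D + (4 + D)/((2*q)))*10 = (D + (4 + D)*(1/(2*q)))*10 = (D + (4 + D)/(2*q))*10 = 10*D + 5*(4 + D)/q)
I(113, -144)*(-4) = (5*(4 + 113 + 2*113*(-144))/(-144))*(-4) = (5*(-1/144)*(4 + 113 - 32544))*(-4) = (5*(-1/144)*(-32427))*(-4) = (18015/16)*(-4) = -18015/4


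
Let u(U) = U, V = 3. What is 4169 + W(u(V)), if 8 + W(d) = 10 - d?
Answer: 4168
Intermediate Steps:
W(d) = 2 - d (W(d) = -8 + (10 - d) = 2 - d)
4169 + W(u(V)) = 4169 + (2 - 1*3) = 4169 + (2 - 3) = 4169 - 1 = 4168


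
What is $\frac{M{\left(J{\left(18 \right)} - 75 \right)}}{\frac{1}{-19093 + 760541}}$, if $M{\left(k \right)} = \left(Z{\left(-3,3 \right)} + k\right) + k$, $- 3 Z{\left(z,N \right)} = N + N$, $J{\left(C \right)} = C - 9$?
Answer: $-99354032$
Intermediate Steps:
$J{\left(C \right)} = -9 + C$
$Z{\left(z,N \right)} = - \frac{2 N}{3}$ ($Z{\left(z,N \right)} = - \frac{N + N}{3} = - \frac{2 N}{3}$)
$M{\left(k \right)} = -2 + 2 k$ ($M{\left(k \right)} = \left(\left(- \frac{2}{3}\right) 3 + k\right) + k = \left(-2 + k\right) + k = -2 + 2 k$)
$\frac{M{\left(J{\left(18 \right)} - 75 \right)}}{\frac{1}{-19093 + 760541}} = \frac{-2 + 2 \left(\left(-9 + 18\right) - 75\right)}{\frac{1}{-19093 + 760541}} = \frac{-2 + 2 \left(9 - 75\right)}{\frac{1}{741448}} = \left(-2 + 2 \left(-66\right)\right) \frac{1}{\frac{1}{741448}} = \left(-2 - 132\right) 741448 = \left(-134\right) 741448 = -99354032$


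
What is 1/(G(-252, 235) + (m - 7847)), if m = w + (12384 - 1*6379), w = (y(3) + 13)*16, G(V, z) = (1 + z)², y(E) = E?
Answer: 1/54110 ≈ 1.8481e-5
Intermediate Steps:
w = 256 (w = (3 + 13)*16 = 16*16 = 256)
m = 6261 (m = 256 + (12384 - 1*6379) = 256 + (12384 - 6379) = 256 + 6005 = 6261)
1/(G(-252, 235) + (m - 7847)) = 1/((1 + 235)² + (6261 - 7847)) = 1/(236² - 1586) = 1/(55696 - 1586) = 1/54110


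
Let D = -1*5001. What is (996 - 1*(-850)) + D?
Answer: -3155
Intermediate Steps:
D = -5001
(996 - 1*(-850)) + D = (996 - 1*(-850)) - 5001 = (996 + 850) - 5001 = 1846 - 5001 = -3155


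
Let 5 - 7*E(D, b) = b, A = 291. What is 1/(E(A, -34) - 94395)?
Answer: -7/660726 ≈ -1.0594e-5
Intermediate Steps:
E(D, b) = 5/7 - b/7
1/(E(A, -34) - 94395) = 1/((5/7 - ⅐*(-34)) - 94395) = 1/((5/7 + 34/7) - 94395) = 1/(39/7 - 94395) = 1/(-660726/7) = -7/660726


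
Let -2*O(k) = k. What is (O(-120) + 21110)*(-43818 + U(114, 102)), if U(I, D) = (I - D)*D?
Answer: -901714980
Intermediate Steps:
O(k) = -k/2
U(I, D) = D*(I - D)
(O(-120) + 21110)*(-43818 + U(114, 102)) = (-½*(-120) + 21110)*(-43818 + 102*(114 - 1*102)) = (60 + 21110)*(-43818 + 102*(114 - 102)) = 21170*(-43818 + 102*12) = 21170*(-43818 + 1224) = 21170*(-42594) = -901714980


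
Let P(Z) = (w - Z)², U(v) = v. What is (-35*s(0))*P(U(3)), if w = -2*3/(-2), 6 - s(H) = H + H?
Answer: 0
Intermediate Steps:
s(H) = 6 - 2*H (s(H) = 6 - (H + H) = 6 - 2*H)
w = 3 (w = -6*(-½) = 3)
P(Z) = (3 - Z)²
(-35*s(0))*P(U(3)) = (-35*(6 - 2*0))*(-3 + 3)² = -35*(6 + 0)*0² = -35*6*0 = -210*0 = 0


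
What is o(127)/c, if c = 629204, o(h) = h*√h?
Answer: 127*√127/629204 ≈ 0.0022746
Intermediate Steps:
o(h) = h^(3/2)
o(127)/c = 127^(3/2)/629204 = (127*√127)*(1/629204) = 127*√127/629204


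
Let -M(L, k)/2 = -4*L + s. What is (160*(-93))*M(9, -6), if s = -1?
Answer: -1101120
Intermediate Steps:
M(L, k) = 2 + 8*L (M(L, k) = -2*(-4*L - 1) = -2*(-1 - 4*L) = 2 + 8*L)
(160*(-93))*M(9, -6) = (160*(-93))*(2 + 8*9) = -14880*(2 + 72) = -14880*74 = -1101120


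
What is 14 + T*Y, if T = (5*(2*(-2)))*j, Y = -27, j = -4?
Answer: -2146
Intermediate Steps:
T = 80 (T = (5*(2*(-2)))*(-4) = (5*(-4))*(-4) = -20*(-4) = 80)
14 + T*Y = 14 + 80*(-27) = 14 - 2160 = -2146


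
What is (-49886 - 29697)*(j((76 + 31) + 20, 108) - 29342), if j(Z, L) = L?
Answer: 2326529422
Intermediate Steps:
(-49886 - 29697)*(j((76 + 31) + 20, 108) - 29342) = (-49886 - 29697)*(108 - 29342) = -79583*(-29234) = 2326529422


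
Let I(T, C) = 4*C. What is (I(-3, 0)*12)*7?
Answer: 0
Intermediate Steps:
(I(-3, 0)*12)*7 = ((4*0)*12)*7 = (0*12)*7 = 0*7 = 0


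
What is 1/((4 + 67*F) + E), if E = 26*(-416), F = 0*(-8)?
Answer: -1/10812 ≈ -9.2490e-5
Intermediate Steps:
F = 0
E = -10816
1/((4 + 67*F) + E) = 1/((4 + 67*0) - 10816) = 1/((4 + 0) - 10816) = 1/(4 - 10816) = 1/(-10812) = -1/10812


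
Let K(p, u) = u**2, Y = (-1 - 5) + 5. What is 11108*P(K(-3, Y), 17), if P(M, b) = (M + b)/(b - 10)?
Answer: 199944/7 ≈ 28563.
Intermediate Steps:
Y = -1 (Y = -6 + 5 = -1)
P(M, b) = (M + b)/(-10 + b)
11108*P(K(-3, Y), 17) = 11108*(((-1)**2 + 17)/(-10 + 17)) = 11108*((1 + 17)/7) = 11108*((1/7)*18) = 11108*(18/7) = 199944/7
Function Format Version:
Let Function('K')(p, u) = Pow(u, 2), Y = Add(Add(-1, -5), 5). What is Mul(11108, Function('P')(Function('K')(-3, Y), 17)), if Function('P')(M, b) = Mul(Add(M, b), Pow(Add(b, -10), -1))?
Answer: Rational(199944, 7) ≈ 28563.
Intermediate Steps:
Y = -1 (Y = Add(-6, 5) = -1)
Function('P')(M, b) = Mul(Pow(Add(-10, b), -1), Add(M, b)) (Function('P')(M, b) = Mul(Add(M, b), Pow(Add(-10, b), -1)) = Mul(Pow(Add(-10, b), -1), Add(M, b)))
Mul(11108, Function('P')(Function('K')(-3, Y), 17)) = Mul(11108, Mul(Pow(Add(-10, 17), -1), Add(Pow(-1, 2), 17))) = Mul(11108, Mul(Pow(7, -1), Add(1, 17))) = Mul(11108, Mul(Rational(1, 7), 18)) = Mul(11108, Rational(18, 7)) = Rational(199944, 7)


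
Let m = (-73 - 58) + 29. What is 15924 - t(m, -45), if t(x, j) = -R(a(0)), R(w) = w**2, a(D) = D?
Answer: 15924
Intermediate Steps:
m = -102 (m = -131 + 29 = -102)
t(x, j) = 0 (t(x, j) = -1*0**2 = -1*0 = 0)
15924 - t(m, -45) = 15924 - 1*0 = 15924 + 0 = 15924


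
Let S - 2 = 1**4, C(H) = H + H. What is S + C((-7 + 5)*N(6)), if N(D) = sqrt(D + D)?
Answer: 3 - 8*sqrt(3) ≈ -10.856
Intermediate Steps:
N(D) = sqrt(2)*sqrt(D) (N(D) = sqrt(2*D) = sqrt(2)*sqrt(D))
C(H) = 2*H
S = 3 (S = 2 + 1**4 = 2 + 1 = 3)
S + C((-7 + 5)*N(6)) = 3 + 2*((-7 + 5)*(sqrt(2)*sqrt(6))) = 3 + 2*(-4*sqrt(3)) = 3 - 8*sqrt(3)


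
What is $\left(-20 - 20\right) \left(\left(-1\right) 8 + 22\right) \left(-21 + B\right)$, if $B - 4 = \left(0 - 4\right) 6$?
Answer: $22960$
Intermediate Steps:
$B = -20$ ($B = 4 + \left(0 - 4\right) 6 = 4 - 24 = -20$)
$\left(-20 - 20\right) \left(\left(-1\right) 8 + 22\right) \left(-21 + B\right) = \left(-20 - 20\right) \left(\left(-1\right) 8 + 22\right) \left(-21 - 20\right) = - 40 \left(-8 + 22\right) \left(-41\right) = \left(-40\right) 14 \left(-41\right) = \left(-560\right) \left(-41\right) = 22960$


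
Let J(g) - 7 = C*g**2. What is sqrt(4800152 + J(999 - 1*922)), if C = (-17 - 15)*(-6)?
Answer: sqrt(5938527) ≈ 2436.9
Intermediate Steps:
C = 192 (C = -32*(-6) = 192)
J(g) = 7 + 192*g**2
sqrt(4800152 + J(999 - 1*922)) = sqrt(4800152 + (7 + 192*(999 - 1*922)**2)) = sqrt(4800152 + (7 + 192*(999 - 922)**2)) = sqrt(4800152 + (7 + 192*77**2)) = sqrt(4800152 + (7 + 192*5929)) = sqrt(4800152 + (7 + 1138368)) = sqrt(4800152 + 1138375) = sqrt(5938527)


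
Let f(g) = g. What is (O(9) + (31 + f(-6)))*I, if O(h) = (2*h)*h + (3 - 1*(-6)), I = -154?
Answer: -30184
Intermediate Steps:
O(h) = 9 + 2*h² (O(h) = 2*h² + (3 + 6) = 2*h² + 9 = 9 + 2*h²)
(O(9) + (31 + f(-6)))*I = ((9 + 2*9²) + (31 - 6))*(-154) = ((9 + 2*81) + 25)*(-154) = ((9 + 162) + 25)*(-154) = (171 + 25)*(-154) = 196*(-154) = -30184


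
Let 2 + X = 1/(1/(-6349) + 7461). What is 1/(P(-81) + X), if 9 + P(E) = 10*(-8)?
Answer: -47369888/4310653459 ≈ -0.010989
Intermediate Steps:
P(E) = -89 (P(E) = -9 + 10*(-8) = -9 - 80 = -89)
X = -94733427/47369888 (X = -2 + 1/(1/(-6349) + 7461) = -2 + 1/(-1/6349 + 7461) = -2 + 1/(47369888/6349) = -2 + 6349/47369888 = -94733427/47369888 ≈ -1.9999)
1/(P(-81) + X) = 1/(-89 - 94733427/47369888) = 1/(-4310653459/47369888) = -47369888/4310653459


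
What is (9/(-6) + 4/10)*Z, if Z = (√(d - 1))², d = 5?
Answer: -22/5 ≈ -4.4000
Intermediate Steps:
Z = 4 (Z = (√(5 - 1))² = (√4)² = 2² = 4)
(9/(-6) + 4/10)*Z = (9/(-6) + 4/10)*4 = (9*(-⅙) + 4*(⅒))*4 = (-3/2 + ⅖)*4 = -11/10*4 = -22/5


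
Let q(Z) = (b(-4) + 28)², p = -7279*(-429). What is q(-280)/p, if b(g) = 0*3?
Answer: 784/3122691 ≈ 0.00025107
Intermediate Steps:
b(g) = 0
p = 3122691
q(Z) = 784 (q(Z) = (0 + 28)² = 28² = 784)
q(-280)/p = 784/3122691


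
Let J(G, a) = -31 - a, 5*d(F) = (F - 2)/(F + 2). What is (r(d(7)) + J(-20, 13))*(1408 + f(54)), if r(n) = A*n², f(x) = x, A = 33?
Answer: -1720774/27 ≈ -63732.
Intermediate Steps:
d(F) = (-2 + F)/(5*(2 + F)) (d(F) = ((F - 2)/(F + 2))/5 = ((-2 + F)/(2 + F))/5 = (-2 + F)/(5*(2 + F)))
r(n) = 33*n²
(r(d(7)) + J(-20, 13))*(1408 + f(54)) = (33*((-2 + 7)/(5*(2 + 7)))² + (-31 - 1*13))*(1408 + 54) = (33*((⅕)*5/9)² + (-31 - 13))*1462 = (33*((⅕)*(⅑)*5)² - 44)*1462 = (33*(⅑)² - 44)*1462 = (33*(1/81) - 44)*1462 = (11/27 - 44)*1462 = -1177/27*1462 = -1720774/27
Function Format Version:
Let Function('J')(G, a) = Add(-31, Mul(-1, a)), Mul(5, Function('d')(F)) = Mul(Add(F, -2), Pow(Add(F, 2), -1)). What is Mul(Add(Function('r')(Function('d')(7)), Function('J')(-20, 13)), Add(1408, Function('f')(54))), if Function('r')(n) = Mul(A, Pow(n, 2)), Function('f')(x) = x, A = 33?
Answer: Rational(-1720774, 27) ≈ -63732.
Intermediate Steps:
Function('d')(F) = Mul(Rational(1, 5), Pow(Add(2, F), -1), Add(-2, F)) (Function('d')(F) = Mul(Rational(1, 5), Mul(Add(F, -2), Pow(Add(F, 2), -1))) = Mul(Rational(1, 5), Mul(Add(-2, F), Pow(Add(2, F), -1))) = Mul(Rational(1, 5), Mul(Pow(Add(2, F), -1), Add(-2, F))) = Mul(Rational(1, 5), Pow(Add(2, F), -1), Add(-2, F)))
Function('r')(n) = Mul(33, Pow(n, 2))
Mul(Add(Function('r')(Function('d')(7)), Function('J')(-20, 13)), Add(1408, Function('f')(54))) = Mul(Add(Mul(33, Pow(Mul(Rational(1, 5), Pow(Add(2, 7), -1), Add(-2, 7)), 2)), Add(-31, Mul(-1, 13))), Add(1408, 54)) = Mul(Add(Mul(33, Pow(Mul(Rational(1, 5), Pow(9, -1), 5), 2)), Add(-31, -13)), 1462) = Mul(Add(Mul(33, Pow(Mul(Rational(1, 5), Rational(1, 9), 5), 2)), -44), 1462) = Mul(Add(Mul(33, Pow(Rational(1, 9), 2)), -44), 1462) = Mul(Add(Mul(33, Rational(1, 81)), -44), 1462) = Mul(Add(Rational(11, 27), -44), 1462) = Mul(Rational(-1177, 27), 1462) = Rational(-1720774, 27)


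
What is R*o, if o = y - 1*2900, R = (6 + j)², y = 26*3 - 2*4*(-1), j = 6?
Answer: -405216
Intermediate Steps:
y = 86 (y = 78 - 8*(-1) = 78 + 8 = 86)
R = 144 (R = (6 + 6)² = 12² = 144)
o = -2814 (o = 86 - 1*2900 = 86 - 2900 = -2814)
R*o = 144*(-2814) = -405216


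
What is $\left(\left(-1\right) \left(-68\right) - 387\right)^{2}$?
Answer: $101761$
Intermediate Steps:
$\left(\left(-1\right) \left(-68\right) - 387\right)^{2} = \left(68 - 387\right)^{2} = \left(-319\right)^{2} = 101761$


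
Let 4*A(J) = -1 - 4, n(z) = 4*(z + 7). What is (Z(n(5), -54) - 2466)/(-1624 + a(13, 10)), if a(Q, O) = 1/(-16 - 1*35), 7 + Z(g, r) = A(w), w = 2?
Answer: 504747/331300 ≈ 1.5235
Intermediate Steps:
n(z) = 28 + 4*z (n(z) = 4*(7 + z) = 28 + 4*z)
A(J) = -5/4 (A(J) = (-1 - 4)/4 = (¼)*(-5) = -5/4)
Z(g, r) = -33/4 (Z(g, r) = -7 - 5/4 = -33/4)
a(Q, O) = -1/51 (a(Q, O) = 1/(-16 - 35) = 1/(-51) = -1/51)
(Z(n(5), -54) - 2466)/(-1624 + a(13, 10)) = (-33/4 - 2466)/(-1624 - 1/51) = -9897/(4*(-82825/51)) = -9897/4*(-51/82825) = 504747/331300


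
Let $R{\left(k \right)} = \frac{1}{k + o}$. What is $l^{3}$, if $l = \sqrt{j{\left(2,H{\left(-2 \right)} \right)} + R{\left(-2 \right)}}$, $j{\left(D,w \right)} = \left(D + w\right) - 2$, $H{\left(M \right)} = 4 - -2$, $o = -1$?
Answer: $\frac{17 \sqrt{51}}{9} \approx 13.489$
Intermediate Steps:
$H{\left(M \right)} = 6$ ($H{\left(M \right)} = 4 + 2 = 6$)
$R{\left(k \right)} = \frac{1}{-1 + k}$ ($R{\left(k \right)} = \frac{1}{k - 1} = \frac{1}{-1 + k}$)
$j{\left(D,w \right)} = -2 + D + w$
$l = \frac{\sqrt{51}}{3}$ ($l = \sqrt{\left(-2 + 2 + 6\right) + \frac{1}{-1 - 2}} = \sqrt{6 + \frac{1}{-3}} = \sqrt{6 - \frac{1}{3}} = \sqrt{\frac{17}{3}} = \frac{\sqrt{51}}{3} \approx 2.3805$)
$l^{3} = \left(\frac{\sqrt{51}}{3}\right)^{3} = \frac{17 \sqrt{51}}{9}$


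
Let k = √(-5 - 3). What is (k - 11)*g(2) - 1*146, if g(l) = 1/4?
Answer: -595/4 + I*√2/2 ≈ -148.75 + 0.70711*I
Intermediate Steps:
g(l) = ¼
k = 2*I*√2 (k = √(-8) = 2*I*√2 ≈ 2.8284*I)
(k - 11)*g(2) - 1*146 = (2*I*√2 - 11)*(¼) - 1*146 = (-11 + 2*I*√2)*(¼) - 146 = (-11/4 + I*√2/2) - 146 = -595/4 + I*√2/2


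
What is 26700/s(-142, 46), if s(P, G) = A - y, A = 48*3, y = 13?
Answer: 26700/131 ≈ 203.82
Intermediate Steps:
A = 144
s(P, G) = 131 (s(P, G) = 144 - 1*13 = 144 - 13 = 131)
26700/s(-142, 46) = 26700/131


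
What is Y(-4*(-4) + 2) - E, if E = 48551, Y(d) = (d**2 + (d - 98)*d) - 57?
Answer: -49724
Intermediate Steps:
Y(d) = -57 + d**2 + d*(-98 + d) (Y(d) = (d**2 + (-98 + d)*d) - 57 = (d**2 + d*(-98 + d)) - 57 = -57 + d**2 + d*(-98 + d))
Y(-4*(-4) + 2) - E = (-57 - 98*(-4*(-4) + 2) + 2*(-4*(-4) + 2)**2) - 1*48551 = (-57 - 98*(16 + 2) + 2*(16 + 2)**2) - 48551 = (-57 - 98*18 + 2*18**2) - 48551 = (-57 - 1764 + 2*324) - 48551 = (-57 - 1764 + 648) - 48551 = -1173 - 48551 = -49724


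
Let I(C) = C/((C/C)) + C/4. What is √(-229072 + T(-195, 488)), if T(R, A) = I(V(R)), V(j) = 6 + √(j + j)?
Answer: √(-916258 + 5*I*√390)/2 ≈ 0.025789 + 478.61*I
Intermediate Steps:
V(j) = 6 + √2*√j (V(j) = 6 + √(2*j) = 6 + √2*√j)
I(C) = 5*C/4 (I(C) = C/1 + C*(¼) = C*1 + C/4 = C + C/4 = 5*C/4)
T(R, A) = 15/2 + 5*√2*√R/4 (T(R, A) = 5*(6 + √2*√R)/4 = 15/2 + 5*√2*√R/4)
√(-229072 + T(-195, 488)) = √(-229072 + (15/2 + 5*√2*√(-195)/4)) = √(-229072 + (15/2 + 5*√2*(I*√195)/4)) = √(-229072 + (15/2 + 5*I*√390/4)) = √(-458129/2 + 5*I*√390/4)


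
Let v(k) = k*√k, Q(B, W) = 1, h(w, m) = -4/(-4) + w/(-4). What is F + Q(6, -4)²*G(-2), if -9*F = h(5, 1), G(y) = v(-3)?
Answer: 1/36 - 3*I*√3 ≈ 0.027778 - 5.1962*I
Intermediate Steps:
h(w, m) = 1 - w/4 (h(w, m) = -4*(-¼) + w*(-¼) = 1 - w/4)
v(k) = k^(3/2)
G(y) = -3*I*√3 (G(y) = (-3)^(3/2) = -3*I*√3)
F = 1/36 (F = -(1 - ¼*5)/9 = -(1 - 5/4)/9 = -⅑*(-¼) = 1/36 ≈ 0.027778)
F + Q(6, -4)²*G(-2) = 1/36 + 1²*(-3*I*√3) = 1/36 + 1*(-3*I*√3) = 1/36 - 3*I*√3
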